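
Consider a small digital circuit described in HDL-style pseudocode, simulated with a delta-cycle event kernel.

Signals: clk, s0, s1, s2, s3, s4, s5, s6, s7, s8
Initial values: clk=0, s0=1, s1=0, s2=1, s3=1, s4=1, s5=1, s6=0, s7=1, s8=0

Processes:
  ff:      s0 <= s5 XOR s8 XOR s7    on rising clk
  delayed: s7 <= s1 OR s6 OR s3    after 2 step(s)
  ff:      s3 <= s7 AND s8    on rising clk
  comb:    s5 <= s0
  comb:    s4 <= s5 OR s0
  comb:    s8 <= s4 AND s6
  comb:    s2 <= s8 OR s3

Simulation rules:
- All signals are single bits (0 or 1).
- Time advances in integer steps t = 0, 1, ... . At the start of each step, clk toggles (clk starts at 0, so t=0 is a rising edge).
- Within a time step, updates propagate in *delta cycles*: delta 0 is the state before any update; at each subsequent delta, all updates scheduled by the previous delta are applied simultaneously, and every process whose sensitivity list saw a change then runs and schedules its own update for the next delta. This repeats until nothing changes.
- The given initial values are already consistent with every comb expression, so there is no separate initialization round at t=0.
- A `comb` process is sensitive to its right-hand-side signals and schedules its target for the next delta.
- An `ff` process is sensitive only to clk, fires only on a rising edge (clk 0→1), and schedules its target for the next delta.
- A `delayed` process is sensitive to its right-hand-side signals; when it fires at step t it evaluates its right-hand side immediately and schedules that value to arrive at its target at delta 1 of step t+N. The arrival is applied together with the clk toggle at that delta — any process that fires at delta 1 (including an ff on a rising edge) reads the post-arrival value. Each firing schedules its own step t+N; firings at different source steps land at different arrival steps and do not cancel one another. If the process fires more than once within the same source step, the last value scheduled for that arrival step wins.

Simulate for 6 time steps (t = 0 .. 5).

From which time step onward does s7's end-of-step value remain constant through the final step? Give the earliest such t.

t=0 Δ0: s1=0 s5=1 s2=1 s4=1 clk=0 s6=0 s7=1 s8=0 s0=1 s3=1
  Δ1: clk:0→1
  Δ2: s0:1→0, s3:1→0
  Δ3: s5:1→0, s2:1→0
  Δ4: s4:1→0
  (4Δ to stable)
t=1 Δ0: s1=0 s5=0 s2=0 s4=0 clk=1 s6=0 s7=1 s8=0 s0=0 s3=0
  Δ1: clk:1→0
  (1Δ to stable)
t=2 Δ0: s1=0 s5=0 s2=0 s4=0 clk=0 s6=0 s7=1 s8=0 s0=0 s3=0
  Δ1: clk:0→1, s7:1→0
  (1Δ to stable)
t=3 Δ0: s1=0 s5=0 s2=0 s4=0 clk=1 s6=0 s7=0 s8=0 s0=0 s3=0
  Δ1: clk:1→0
  (1Δ to stable)
t=4 Δ0: s1=0 s5=0 s2=0 s4=0 clk=0 s6=0 s7=0 s8=0 s0=0 s3=0
  Δ1: clk:0→1
  (1Δ to stable)
t=5 Δ0: s1=0 s5=0 s2=0 s4=0 clk=1 s6=0 s7=0 s8=0 s0=0 s3=0
  Δ1: clk:1→0
  (1Δ to stable)

2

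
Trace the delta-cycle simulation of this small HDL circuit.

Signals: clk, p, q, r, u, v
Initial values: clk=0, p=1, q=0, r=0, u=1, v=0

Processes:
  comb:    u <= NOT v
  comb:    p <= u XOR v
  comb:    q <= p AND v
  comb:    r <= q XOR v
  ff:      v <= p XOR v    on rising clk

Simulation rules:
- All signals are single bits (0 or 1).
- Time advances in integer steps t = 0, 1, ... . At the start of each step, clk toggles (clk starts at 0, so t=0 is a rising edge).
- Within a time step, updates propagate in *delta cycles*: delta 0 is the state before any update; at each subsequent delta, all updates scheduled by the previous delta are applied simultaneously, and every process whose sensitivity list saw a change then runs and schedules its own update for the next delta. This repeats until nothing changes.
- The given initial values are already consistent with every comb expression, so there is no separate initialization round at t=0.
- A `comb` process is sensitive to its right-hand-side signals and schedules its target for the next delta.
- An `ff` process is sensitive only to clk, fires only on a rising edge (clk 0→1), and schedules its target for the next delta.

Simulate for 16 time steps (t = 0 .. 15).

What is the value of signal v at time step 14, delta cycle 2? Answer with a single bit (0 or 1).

t0.Δ0 r=0 v=0 u=1 clk=0 p=1 q=0
t0.Δ1 r=0 v=0 u=1 clk=1 p=1 q=0
t0.Δ2 r=0 v=1 u=1 clk=1 p=1 q=0
t0.Δ3 r=1 v=1 u=0 clk=1 p=0 q=1
t0.Δ4 r=0 v=1 u=0 clk=1 p=1 q=0
t0.Δ5 r=1 v=1 u=0 clk=1 p=1 q=1
t0.Δ6 r=0 v=1 u=0 clk=1 p=1 q=1
t1.Δ0 r=0 v=1 u=0 clk=1 p=1 q=1
t1.Δ1 r=0 v=1 u=0 clk=0 p=1 q=1
t2.Δ0 r=0 v=1 u=0 clk=0 p=1 q=1
t2.Δ1 r=0 v=1 u=0 clk=1 p=1 q=1
t2.Δ2 r=0 v=0 u=0 clk=1 p=1 q=1
t2.Δ3 r=1 v=0 u=1 clk=1 p=0 q=0
t2.Δ4 r=0 v=0 u=1 clk=1 p=1 q=0
t3.Δ0 r=0 v=0 u=1 clk=1 p=1 q=0
t3.Δ1 r=0 v=0 u=1 clk=0 p=1 q=0
t4.Δ0 r=0 v=0 u=1 clk=0 p=1 q=0
t4.Δ1 r=0 v=0 u=1 clk=1 p=1 q=0
t4.Δ2 r=0 v=1 u=1 clk=1 p=1 q=0
t4.Δ3 r=1 v=1 u=0 clk=1 p=0 q=1
t4.Δ4 r=0 v=1 u=0 clk=1 p=1 q=0
t4.Δ5 r=1 v=1 u=0 clk=1 p=1 q=1
t4.Δ6 r=0 v=1 u=0 clk=1 p=1 q=1
t5.Δ0 r=0 v=1 u=0 clk=1 p=1 q=1
t5.Δ1 r=0 v=1 u=0 clk=0 p=1 q=1
t6.Δ0 r=0 v=1 u=0 clk=0 p=1 q=1
t6.Δ1 r=0 v=1 u=0 clk=1 p=1 q=1
t6.Δ2 r=0 v=0 u=0 clk=1 p=1 q=1
t6.Δ3 r=1 v=0 u=1 clk=1 p=0 q=0
t6.Δ4 r=0 v=0 u=1 clk=1 p=1 q=0
t7.Δ0 r=0 v=0 u=1 clk=1 p=1 q=0
t7.Δ1 r=0 v=0 u=1 clk=0 p=1 q=0
t8.Δ0 r=0 v=0 u=1 clk=0 p=1 q=0
t8.Δ1 r=0 v=0 u=1 clk=1 p=1 q=0
t8.Δ2 r=0 v=1 u=1 clk=1 p=1 q=0
t8.Δ3 r=1 v=1 u=0 clk=1 p=0 q=1
t8.Δ4 r=0 v=1 u=0 clk=1 p=1 q=0
t8.Δ5 r=1 v=1 u=0 clk=1 p=1 q=1
t8.Δ6 r=0 v=1 u=0 clk=1 p=1 q=1
t9.Δ0 r=0 v=1 u=0 clk=1 p=1 q=1
t9.Δ1 r=0 v=1 u=0 clk=0 p=1 q=1
t10.Δ0 r=0 v=1 u=0 clk=0 p=1 q=1
t10.Δ1 r=0 v=1 u=0 clk=1 p=1 q=1
t10.Δ2 r=0 v=0 u=0 clk=1 p=1 q=1
t10.Δ3 r=1 v=0 u=1 clk=1 p=0 q=0
t10.Δ4 r=0 v=0 u=1 clk=1 p=1 q=0
t11.Δ0 r=0 v=0 u=1 clk=1 p=1 q=0
t11.Δ1 r=0 v=0 u=1 clk=0 p=1 q=0
t12.Δ0 r=0 v=0 u=1 clk=0 p=1 q=0
t12.Δ1 r=0 v=0 u=1 clk=1 p=1 q=0
t12.Δ2 r=0 v=1 u=1 clk=1 p=1 q=0
t12.Δ3 r=1 v=1 u=0 clk=1 p=0 q=1
t12.Δ4 r=0 v=1 u=0 clk=1 p=1 q=0
t12.Δ5 r=1 v=1 u=0 clk=1 p=1 q=1
t12.Δ6 r=0 v=1 u=0 clk=1 p=1 q=1
t13.Δ0 r=0 v=1 u=0 clk=1 p=1 q=1
t13.Δ1 r=0 v=1 u=0 clk=0 p=1 q=1
t14.Δ0 r=0 v=1 u=0 clk=0 p=1 q=1
t14.Δ1 r=0 v=1 u=0 clk=1 p=1 q=1
t14.Δ2 r=0 v=0 u=0 clk=1 p=1 q=1
t14.Δ3 r=1 v=0 u=1 clk=1 p=0 q=0
t14.Δ4 r=0 v=0 u=1 clk=1 p=1 q=0
t15.Δ0 r=0 v=0 u=1 clk=1 p=1 q=0
t15.Δ1 r=0 v=0 u=1 clk=0 p=1 q=0

0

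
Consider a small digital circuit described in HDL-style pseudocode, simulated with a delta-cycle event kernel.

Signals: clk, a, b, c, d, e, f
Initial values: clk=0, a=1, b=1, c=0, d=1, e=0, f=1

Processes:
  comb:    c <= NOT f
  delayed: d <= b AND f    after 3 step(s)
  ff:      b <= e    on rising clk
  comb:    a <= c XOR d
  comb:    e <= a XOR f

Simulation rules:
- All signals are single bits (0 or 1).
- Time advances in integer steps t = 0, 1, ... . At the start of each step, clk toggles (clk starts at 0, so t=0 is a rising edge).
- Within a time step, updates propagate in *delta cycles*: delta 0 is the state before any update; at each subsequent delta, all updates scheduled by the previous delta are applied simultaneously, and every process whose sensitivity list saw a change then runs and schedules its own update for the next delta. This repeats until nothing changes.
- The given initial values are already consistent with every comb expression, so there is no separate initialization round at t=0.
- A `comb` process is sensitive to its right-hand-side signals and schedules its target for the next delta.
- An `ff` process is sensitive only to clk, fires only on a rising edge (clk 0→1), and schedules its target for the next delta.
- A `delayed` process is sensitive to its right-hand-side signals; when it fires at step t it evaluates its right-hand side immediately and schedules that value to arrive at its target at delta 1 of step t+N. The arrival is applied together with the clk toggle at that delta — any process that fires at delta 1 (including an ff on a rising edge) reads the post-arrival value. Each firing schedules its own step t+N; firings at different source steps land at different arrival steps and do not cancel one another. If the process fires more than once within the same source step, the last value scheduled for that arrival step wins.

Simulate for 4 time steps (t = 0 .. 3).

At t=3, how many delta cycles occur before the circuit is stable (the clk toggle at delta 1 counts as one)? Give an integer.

3

t0.Δ0 e=0 a=1 b=1 clk=0 d=1 c=0 f=1
t0.Δ1 e=0 a=1 b=1 clk=1 d=1 c=0 f=1
t0.Δ2 e=0 a=1 b=0 clk=1 d=1 c=0 f=1
t1.Δ0 e=0 a=1 b=0 clk=1 d=1 c=0 f=1
t1.Δ1 e=0 a=1 b=0 clk=0 d=1 c=0 f=1
t2.Δ0 e=0 a=1 b=0 clk=0 d=1 c=0 f=1
t2.Δ1 e=0 a=1 b=0 clk=1 d=1 c=0 f=1
t3.Δ0 e=0 a=1 b=0 clk=1 d=1 c=0 f=1
t3.Δ1 e=0 a=1 b=0 clk=0 d=0 c=0 f=1
t3.Δ2 e=0 a=0 b=0 clk=0 d=0 c=0 f=1
t3.Δ3 e=1 a=0 b=0 clk=0 d=0 c=0 f=1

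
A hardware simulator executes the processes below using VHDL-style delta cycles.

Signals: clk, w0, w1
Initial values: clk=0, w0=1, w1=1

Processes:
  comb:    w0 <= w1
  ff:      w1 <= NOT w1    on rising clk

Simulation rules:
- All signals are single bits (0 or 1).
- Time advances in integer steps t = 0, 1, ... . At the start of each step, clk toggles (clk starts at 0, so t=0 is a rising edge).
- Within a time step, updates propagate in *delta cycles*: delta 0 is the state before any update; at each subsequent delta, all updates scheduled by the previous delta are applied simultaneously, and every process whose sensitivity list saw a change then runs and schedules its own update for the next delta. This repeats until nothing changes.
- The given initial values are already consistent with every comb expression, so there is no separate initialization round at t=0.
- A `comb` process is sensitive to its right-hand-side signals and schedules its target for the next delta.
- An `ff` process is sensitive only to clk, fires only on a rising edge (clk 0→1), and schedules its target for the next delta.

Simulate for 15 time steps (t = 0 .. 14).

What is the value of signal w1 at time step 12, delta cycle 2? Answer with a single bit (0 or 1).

t=0 Δ0: w0=1 clk=0 w1=1
  Δ1: clk:0→1
  Δ2: w1:1→0
  Δ3: w0:1→0
  (3Δ to stable)
t=1 Δ0: w0=0 clk=1 w1=0
  Δ1: clk:1→0
  (1Δ to stable)
t=2 Δ0: w0=0 clk=0 w1=0
  Δ1: clk:0→1
  Δ2: w1:0→1
  Δ3: w0:0→1
  (3Δ to stable)
t=3 Δ0: w0=1 clk=1 w1=1
  Δ1: clk:1→0
  (1Δ to stable)
t=4 Δ0: w0=1 clk=0 w1=1
  Δ1: clk:0→1
  Δ2: w1:1→0
  Δ3: w0:1→0
  (3Δ to stable)
t=5 Δ0: w0=0 clk=1 w1=0
  Δ1: clk:1→0
  (1Δ to stable)
t=6 Δ0: w0=0 clk=0 w1=0
  Δ1: clk:0→1
  Δ2: w1:0→1
  Δ3: w0:0→1
  (3Δ to stable)
t=7 Δ0: w0=1 clk=1 w1=1
  Δ1: clk:1→0
  (1Δ to stable)
t=8 Δ0: w0=1 clk=0 w1=1
  Δ1: clk:0→1
  Δ2: w1:1→0
  Δ3: w0:1→0
  (3Δ to stable)
t=9 Δ0: w0=0 clk=1 w1=0
  Δ1: clk:1→0
  (1Δ to stable)
t=10 Δ0: w0=0 clk=0 w1=0
  Δ1: clk:0→1
  Δ2: w1:0→1
  Δ3: w0:0→1
  (3Δ to stable)
t=11 Δ0: w0=1 clk=1 w1=1
  Δ1: clk:1→0
  (1Δ to stable)
t=12 Δ0: w0=1 clk=0 w1=1
  Δ1: clk:0→1
  Δ2: w1:1→0
  Δ3: w0:1→0
  (3Δ to stable)
t=13 Δ0: w0=0 clk=1 w1=0
  Δ1: clk:1→0
  (1Δ to stable)
t=14 Δ0: w0=0 clk=0 w1=0
  Δ1: clk:0→1
  Δ2: w1:0→1
  Δ3: w0:0→1
  (3Δ to stable)

0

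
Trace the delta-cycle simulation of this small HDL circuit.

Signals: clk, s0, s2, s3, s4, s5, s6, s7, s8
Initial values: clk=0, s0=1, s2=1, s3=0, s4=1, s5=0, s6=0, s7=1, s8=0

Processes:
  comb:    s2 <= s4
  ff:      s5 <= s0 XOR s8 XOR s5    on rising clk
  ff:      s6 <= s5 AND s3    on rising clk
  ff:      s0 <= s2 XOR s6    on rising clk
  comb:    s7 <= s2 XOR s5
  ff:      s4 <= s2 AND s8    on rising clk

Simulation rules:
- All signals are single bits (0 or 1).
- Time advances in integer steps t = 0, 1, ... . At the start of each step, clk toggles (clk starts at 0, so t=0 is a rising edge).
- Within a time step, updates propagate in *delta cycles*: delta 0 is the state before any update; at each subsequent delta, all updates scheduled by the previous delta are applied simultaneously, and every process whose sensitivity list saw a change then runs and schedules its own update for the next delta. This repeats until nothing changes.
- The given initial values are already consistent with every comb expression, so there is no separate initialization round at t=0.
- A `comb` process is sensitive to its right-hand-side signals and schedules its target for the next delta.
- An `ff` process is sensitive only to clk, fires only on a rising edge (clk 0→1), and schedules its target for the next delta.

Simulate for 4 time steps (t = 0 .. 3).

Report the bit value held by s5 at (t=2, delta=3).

0

t0.Δ0 s6=0 s7=1 s4=1 s8=0 s5=0 s0=1 s3=0 clk=0 s2=1
t0.Δ1 s6=0 s7=1 s4=1 s8=0 s5=0 s0=1 s3=0 clk=1 s2=1
t0.Δ2 s6=0 s7=1 s4=0 s8=0 s5=1 s0=1 s3=0 clk=1 s2=1
t0.Δ3 s6=0 s7=0 s4=0 s8=0 s5=1 s0=1 s3=0 clk=1 s2=0
t0.Δ4 s6=0 s7=1 s4=0 s8=0 s5=1 s0=1 s3=0 clk=1 s2=0
t1.Δ0 s6=0 s7=1 s4=0 s8=0 s5=1 s0=1 s3=0 clk=1 s2=0
t1.Δ1 s6=0 s7=1 s4=0 s8=0 s5=1 s0=1 s3=0 clk=0 s2=0
t2.Δ0 s6=0 s7=1 s4=0 s8=0 s5=1 s0=1 s3=0 clk=0 s2=0
t2.Δ1 s6=0 s7=1 s4=0 s8=0 s5=1 s0=1 s3=0 clk=1 s2=0
t2.Δ2 s6=0 s7=1 s4=0 s8=0 s5=0 s0=0 s3=0 clk=1 s2=0
t2.Δ3 s6=0 s7=0 s4=0 s8=0 s5=0 s0=0 s3=0 clk=1 s2=0
t3.Δ0 s6=0 s7=0 s4=0 s8=0 s5=0 s0=0 s3=0 clk=1 s2=0
t3.Δ1 s6=0 s7=0 s4=0 s8=0 s5=0 s0=0 s3=0 clk=0 s2=0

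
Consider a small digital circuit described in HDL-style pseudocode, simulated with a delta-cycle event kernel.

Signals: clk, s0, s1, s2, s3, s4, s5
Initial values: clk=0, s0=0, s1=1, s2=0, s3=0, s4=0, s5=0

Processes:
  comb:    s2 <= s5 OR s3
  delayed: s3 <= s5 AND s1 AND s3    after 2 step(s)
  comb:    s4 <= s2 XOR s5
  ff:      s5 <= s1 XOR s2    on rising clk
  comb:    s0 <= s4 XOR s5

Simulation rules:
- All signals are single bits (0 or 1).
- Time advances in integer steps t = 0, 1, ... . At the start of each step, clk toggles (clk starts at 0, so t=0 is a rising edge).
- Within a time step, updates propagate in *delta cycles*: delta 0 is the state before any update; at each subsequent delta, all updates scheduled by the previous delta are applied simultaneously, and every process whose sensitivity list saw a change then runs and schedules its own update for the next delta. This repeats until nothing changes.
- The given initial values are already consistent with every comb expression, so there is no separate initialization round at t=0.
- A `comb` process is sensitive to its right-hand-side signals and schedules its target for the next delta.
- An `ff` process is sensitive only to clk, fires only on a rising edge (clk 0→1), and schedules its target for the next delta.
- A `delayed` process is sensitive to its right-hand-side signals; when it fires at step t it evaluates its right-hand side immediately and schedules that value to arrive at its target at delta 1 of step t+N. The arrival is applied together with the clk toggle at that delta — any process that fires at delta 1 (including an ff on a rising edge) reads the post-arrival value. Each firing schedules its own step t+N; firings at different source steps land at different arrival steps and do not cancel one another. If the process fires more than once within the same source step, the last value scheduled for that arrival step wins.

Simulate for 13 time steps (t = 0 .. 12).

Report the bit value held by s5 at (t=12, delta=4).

t0.Δ0 s4=0 s1=1 s0=0 s5=0 s2=0 s3=0 clk=0
t0.Δ1 s4=0 s1=1 s0=0 s5=0 s2=0 s3=0 clk=1
t0.Δ2 s4=0 s1=1 s0=0 s5=1 s2=0 s3=0 clk=1
t0.Δ3 s4=1 s1=1 s0=1 s5=1 s2=1 s3=0 clk=1
t0.Δ4 s4=0 s1=1 s0=0 s5=1 s2=1 s3=0 clk=1
t0.Δ5 s4=0 s1=1 s0=1 s5=1 s2=1 s3=0 clk=1
t1.Δ0 s4=0 s1=1 s0=1 s5=1 s2=1 s3=0 clk=1
t1.Δ1 s4=0 s1=1 s0=1 s5=1 s2=1 s3=0 clk=0
t2.Δ0 s4=0 s1=1 s0=1 s5=1 s2=1 s3=0 clk=0
t2.Δ1 s4=0 s1=1 s0=1 s5=1 s2=1 s3=0 clk=1
t2.Δ2 s4=0 s1=1 s0=1 s5=0 s2=1 s3=0 clk=1
t2.Δ3 s4=1 s1=1 s0=0 s5=0 s2=0 s3=0 clk=1
t2.Δ4 s4=0 s1=1 s0=1 s5=0 s2=0 s3=0 clk=1
t2.Δ5 s4=0 s1=1 s0=0 s5=0 s2=0 s3=0 clk=1
t3.Δ0 s4=0 s1=1 s0=0 s5=0 s2=0 s3=0 clk=1
t3.Δ1 s4=0 s1=1 s0=0 s5=0 s2=0 s3=0 clk=0
t4.Δ0 s4=0 s1=1 s0=0 s5=0 s2=0 s3=0 clk=0
t4.Δ1 s4=0 s1=1 s0=0 s5=0 s2=0 s3=0 clk=1
t4.Δ2 s4=0 s1=1 s0=0 s5=1 s2=0 s3=0 clk=1
t4.Δ3 s4=1 s1=1 s0=1 s5=1 s2=1 s3=0 clk=1
t4.Δ4 s4=0 s1=1 s0=0 s5=1 s2=1 s3=0 clk=1
t4.Δ5 s4=0 s1=1 s0=1 s5=1 s2=1 s3=0 clk=1
t5.Δ0 s4=0 s1=1 s0=1 s5=1 s2=1 s3=0 clk=1
t5.Δ1 s4=0 s1=1 s0=1 s5=1 s2=1 s3=0 clk=0
t6.Δ0 s4=0 s1=1 s0=1 s5=1 s2=1 s3=0 clk=0
t6.Δ1 s4=0 s1=1 s0=1 s5=1 s2=1 s3=0 clk=1
t6.Δ2 s4=0 s1=1 s0=1 s5=0 s2=1 s3=0 clk=1
t6.Δ3 s4=1 s1=1 s0=0 s5=0 s2=0 s3=0 clk=1
t6.Δ4 s4=0 s1=1 s0=1 s5=0 s2=0 s3=0 clk=1
t6.Δ5 s4=0 s1=1 s0=0 s5=0 s2=0 s3=0 clk=1
t7.Δ0 s4=0 s1=1 s0=0 s5=0 s2=0 s3=0 clk=1
t7.Δ1 s4=0 s1=1 s0=0 s5=0 s2=0 s3=0 clk=0
t8.Δ0 s4=0 s1=1 s0=0 s5=0 s2=0 s3=0 clk=0
t8.Δ1 s4=0 s1=1 s0=0 s5=0 s2=0 s3=0 clk=1
t8.Δ2 s4=0 s1=1 s0=0 s5=1 s2=0 s3=0 clk=1
t8.Δ3 s4=1 s1=1 s0=1 s5=1 s2=1 s3=0 clk=1
t8.Δ4 s4=0 s1=1 s0=0 s5=1 s2=1 s3=0 clk=1
t8.Δ5 s4=0 s1=1 s0=1 s5=1 s2=1 s3=0 clk=1
t9.Δ0 s4=0 s1=1 s0=1 s5=1 s2=1 s3=0 clk=1
t9.Δ1 s4=0 s1=1 s0=1 s5=1 s2=1 s3=0 clk=0
t10.Δ0 s4=0 s1=1 s0=1 s5=1 s2=1 s3=0 clk=0
t10.Δ1 s4=0 s1=1 s0=1 s5=1 s2=1 s3=0 clk=1
t10.Δ2 s4=0 s1=1 s0=1 s5=0 s2=1 s3=0 clk=1
t10.Δ3 s4=1 s1=1 s0=0 s5=0 s2=0 s3=0 clk=1
t10.Δ4 s4=0 s1=1 s0=1 s5=0 s2=0 s3=0 clk=1
t10.Δ5 s4=0 s1=1 s0=0 s5=0 s2=0 s3=0 clk=1
t11.Δ0 s4=0 s1=1 s0=0 s5=0 s2=0 s3=0 clk=1
t11.Δ1 s4=0 s1=1 s0=0 s5=0 s2=0 s3=0 clk=0
t12.Δ0 s4=0 s1=1 s0=0 s5=0 s2=0 s3=0 clk=0
t12.Δ1 s4=0 s1=1 s0=0 s5=0 s2=0 s3=0 clk=1
t12.Δ2 s4=0 s1=1 s0=0 s5=1 s2=0 s3=0 clk=1
t12.Δ3 s4=1 s1=1 s0=1 s5=1 s2=1 s3=0 clk=1
t12.Δ4 s4=0 s1=1 s0=0 s5=1 s2=1 s3=0 clk=1
t12.Δ5 s4=0 s1=1 s0=1 s5=1 s2=1 s3=0 clk=1

1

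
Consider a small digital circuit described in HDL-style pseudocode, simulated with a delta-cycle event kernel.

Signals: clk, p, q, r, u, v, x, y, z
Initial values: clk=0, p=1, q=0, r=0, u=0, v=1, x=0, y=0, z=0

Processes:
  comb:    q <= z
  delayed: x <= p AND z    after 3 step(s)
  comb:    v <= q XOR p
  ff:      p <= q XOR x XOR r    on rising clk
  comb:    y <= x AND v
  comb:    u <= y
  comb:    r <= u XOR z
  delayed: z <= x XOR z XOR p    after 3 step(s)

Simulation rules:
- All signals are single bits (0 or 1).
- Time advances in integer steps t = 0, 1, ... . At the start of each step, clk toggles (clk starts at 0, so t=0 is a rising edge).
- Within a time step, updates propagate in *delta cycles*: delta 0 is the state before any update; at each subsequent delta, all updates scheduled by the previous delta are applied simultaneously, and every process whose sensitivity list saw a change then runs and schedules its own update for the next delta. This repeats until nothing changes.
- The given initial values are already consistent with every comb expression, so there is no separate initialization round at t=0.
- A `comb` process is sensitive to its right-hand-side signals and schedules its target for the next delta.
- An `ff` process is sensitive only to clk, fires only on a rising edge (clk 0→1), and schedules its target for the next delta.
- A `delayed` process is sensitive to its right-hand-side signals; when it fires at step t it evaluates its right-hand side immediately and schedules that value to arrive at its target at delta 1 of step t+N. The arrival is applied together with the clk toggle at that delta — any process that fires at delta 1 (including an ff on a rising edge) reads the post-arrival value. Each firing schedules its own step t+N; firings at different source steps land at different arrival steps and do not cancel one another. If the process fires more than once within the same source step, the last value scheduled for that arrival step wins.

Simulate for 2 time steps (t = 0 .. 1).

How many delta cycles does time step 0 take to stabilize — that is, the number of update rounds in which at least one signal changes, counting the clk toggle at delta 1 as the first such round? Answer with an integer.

3

t=0 Δ0: r=0 clk=0 u=0 y=0 x=0 v=1 q=0 p=1 z=0
  Δ1: clk:0→1
  Δ2: p:1→0
  Δ3: v:1→0
  (3Δ to stable)
t=1 Δ0: r=0 clk=1 u=0 y=0 x=0 v=0 q=0 p=0 z=0
  Δ1: clk:1→0
  (1Δ to stable)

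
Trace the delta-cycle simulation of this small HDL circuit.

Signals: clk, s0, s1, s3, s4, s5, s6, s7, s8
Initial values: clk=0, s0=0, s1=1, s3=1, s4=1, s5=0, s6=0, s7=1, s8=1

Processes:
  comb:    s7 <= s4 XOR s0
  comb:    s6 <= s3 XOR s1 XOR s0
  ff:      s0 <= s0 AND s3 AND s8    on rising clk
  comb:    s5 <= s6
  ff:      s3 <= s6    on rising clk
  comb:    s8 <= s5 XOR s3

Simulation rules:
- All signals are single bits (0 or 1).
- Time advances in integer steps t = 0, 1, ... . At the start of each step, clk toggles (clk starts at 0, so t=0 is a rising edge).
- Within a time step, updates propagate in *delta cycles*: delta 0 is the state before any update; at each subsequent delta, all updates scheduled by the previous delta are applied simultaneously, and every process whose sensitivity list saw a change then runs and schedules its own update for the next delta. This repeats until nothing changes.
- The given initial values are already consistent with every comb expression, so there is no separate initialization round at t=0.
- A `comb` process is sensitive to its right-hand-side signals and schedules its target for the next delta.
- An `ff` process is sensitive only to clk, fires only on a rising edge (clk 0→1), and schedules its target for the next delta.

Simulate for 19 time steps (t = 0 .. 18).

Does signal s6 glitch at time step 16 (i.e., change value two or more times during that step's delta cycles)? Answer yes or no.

no

[bits: s5,s3,s4,s7,s8,clk,s6,s1,s0]
t=0: Δ0=011110010 Δ1=011111010 Δ2=001111010 Δ3=001101110 Δ4=101101110 Δ5=101111110 | 5Δ
t=1: Δ0=101111110 Δ1=101110110 | 1Δ
t=2: Δ0=101110110 Δ1=101111110 Δ2=111111110 Δ3=111101010 Δ4=011101010 Δ5=011111010 | 5Δ
t=3: Δ0=011111010 Δ1=011110010 | 1Δ
t=4: Δ0=011110010 Δ1=011111010 Δ2=001111010 Δ3=001101110 Δ4=101101110 Δ5=101111110 | 5Δ
t=5: Δ0=101111110 Δ1=101110110 | 1Δ
t=6: Δ0=101110110 Δ1=101111110 Δ2=111111110 Δ3=111101010 Δ4=011101010 Δ5=011111010 | 5Δ
t=7: Δ0=011111010 Δ1=011110010 | 1Δ
t=8: Δ0=011110010 Δ1=011111010 Δ2=001111010 Δ3=001101110 Δ4=101101110 Δ5=101111110 | 5Δ
t=9: Δ0=101111110 Δ1=101110110 | 1Δ
t=10: Δ0=101110110 Δ1=101111110 Δ2=111111110 Δ3=111101010 Δ4=011101010 Δ5=011111010 | 5Δ
t=11: Δ0=011111010 Δ1=011110010 | 1Δ
t=12: Δ0=011110010 Δ1=011111010 Δ2=001111010 Δ3=001101110 Δ4=101101110 Δ5=101111110 | 5Δ
t=13: Δ0=101111110 Δ1=101110110 | 1Δ
t=14: Δ0=101110110 Δ1=101111110 Δ2=111111110 Δ3=111101010 Δ4=011101010 Δ5=011111010 | 5Δ
t=15: Δ0=011111010 Δ1=011110010 | 1Δ
t=16: Δ0=011110010 Δ1=011111010 Δ2=001111010 Δ3=001101110 Δ4=101101110 Δ5=101111110 | 5Δ
t=17: Δ0=101111110 Δ1=101110110 | 1Δ
t=18: Δ0=101110110 Δ1=101111110 Δ2=111111110 Δ3=111101010 Δ4=011101010 Δ5=011111010 | 5Δ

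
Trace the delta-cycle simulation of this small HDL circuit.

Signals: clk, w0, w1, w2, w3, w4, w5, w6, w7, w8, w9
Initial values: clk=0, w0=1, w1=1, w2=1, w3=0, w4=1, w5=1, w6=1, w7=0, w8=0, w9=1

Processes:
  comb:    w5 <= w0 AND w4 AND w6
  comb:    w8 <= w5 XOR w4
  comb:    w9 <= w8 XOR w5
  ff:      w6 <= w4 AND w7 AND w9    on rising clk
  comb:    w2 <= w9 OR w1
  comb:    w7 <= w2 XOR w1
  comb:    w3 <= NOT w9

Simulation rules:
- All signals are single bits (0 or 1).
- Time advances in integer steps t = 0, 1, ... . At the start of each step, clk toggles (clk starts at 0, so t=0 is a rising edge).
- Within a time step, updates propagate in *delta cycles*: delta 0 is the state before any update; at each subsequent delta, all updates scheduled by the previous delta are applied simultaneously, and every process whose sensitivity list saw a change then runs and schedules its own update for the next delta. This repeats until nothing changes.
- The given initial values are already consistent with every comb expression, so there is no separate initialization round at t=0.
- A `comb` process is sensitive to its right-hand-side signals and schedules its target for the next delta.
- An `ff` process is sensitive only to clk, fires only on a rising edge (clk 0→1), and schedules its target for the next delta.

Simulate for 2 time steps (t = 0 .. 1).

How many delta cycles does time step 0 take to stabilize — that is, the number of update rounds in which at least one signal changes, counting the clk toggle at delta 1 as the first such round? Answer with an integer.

[bits: w5,w9,w2,w8,w4,w6,clk,w0,w3,w7,w1]
t=0: Δ0=11101101001 Δ1=11101111001 Δ2=11101011001 Δ3=01101011001 Δ4=00111011001 Δ5=01111011101 Δ6=01111011001 | 6Δ
t=1: Δ0=01111011001 Δ1=01111001001 | 1Δ

6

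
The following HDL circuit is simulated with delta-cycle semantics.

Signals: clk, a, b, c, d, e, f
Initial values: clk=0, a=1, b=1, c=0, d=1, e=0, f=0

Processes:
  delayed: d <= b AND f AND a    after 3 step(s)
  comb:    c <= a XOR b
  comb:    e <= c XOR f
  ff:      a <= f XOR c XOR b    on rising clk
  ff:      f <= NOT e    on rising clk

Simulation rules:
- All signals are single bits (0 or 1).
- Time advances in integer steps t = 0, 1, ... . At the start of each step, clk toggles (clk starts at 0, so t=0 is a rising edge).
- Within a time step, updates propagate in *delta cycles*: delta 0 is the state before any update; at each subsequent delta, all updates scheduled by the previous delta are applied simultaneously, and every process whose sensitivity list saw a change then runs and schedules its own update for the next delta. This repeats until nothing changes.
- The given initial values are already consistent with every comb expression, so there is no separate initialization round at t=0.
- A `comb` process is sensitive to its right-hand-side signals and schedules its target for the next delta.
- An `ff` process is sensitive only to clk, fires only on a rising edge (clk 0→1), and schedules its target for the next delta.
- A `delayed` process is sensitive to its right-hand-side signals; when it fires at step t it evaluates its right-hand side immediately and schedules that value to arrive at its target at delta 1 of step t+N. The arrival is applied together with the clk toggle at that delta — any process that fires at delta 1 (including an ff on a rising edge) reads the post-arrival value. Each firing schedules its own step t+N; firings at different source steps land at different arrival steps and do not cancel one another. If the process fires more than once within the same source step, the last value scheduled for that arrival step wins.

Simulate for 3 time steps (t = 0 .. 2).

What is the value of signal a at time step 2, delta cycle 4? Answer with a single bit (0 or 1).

t0.Δ0 a=1 clk=0 b=1 c=0 e=0 d=1 f=0
t0.Δ1 a=1 clk=1 b=1 c=0 e=0 d=1 f=0
t0.Δ2 a=1 clk=1 b=1 c=0 e=0 d=1 f=1
t0.Δ3 a=1 clk=1 b=1 c=0 e=1 d=1 f=1
t1.Δ0 a=1 clk=1 b=1 c=0 e=1 d=1 f=1
t1.Δ1 a=1 clk=0 b=1 c=0 e=1 d=1 f=1
t2.Δ0 a=1 clk=0 b=1 c=0 e=1 d=1 f=1
t2.Δ1 a=1 clk=1 b=1 c=0 e=1 d=1 f=1
t2.Δ2 a=0 clk=1 b=1 c=0 e=1 d=1 f=0
t2.Δ3 a=0 clk=1 b=1 c=1 e=0 d=1 f=0
t2.Δ4 a=0 clk=1 b=1 c=1 e=1 d=1 f=0

0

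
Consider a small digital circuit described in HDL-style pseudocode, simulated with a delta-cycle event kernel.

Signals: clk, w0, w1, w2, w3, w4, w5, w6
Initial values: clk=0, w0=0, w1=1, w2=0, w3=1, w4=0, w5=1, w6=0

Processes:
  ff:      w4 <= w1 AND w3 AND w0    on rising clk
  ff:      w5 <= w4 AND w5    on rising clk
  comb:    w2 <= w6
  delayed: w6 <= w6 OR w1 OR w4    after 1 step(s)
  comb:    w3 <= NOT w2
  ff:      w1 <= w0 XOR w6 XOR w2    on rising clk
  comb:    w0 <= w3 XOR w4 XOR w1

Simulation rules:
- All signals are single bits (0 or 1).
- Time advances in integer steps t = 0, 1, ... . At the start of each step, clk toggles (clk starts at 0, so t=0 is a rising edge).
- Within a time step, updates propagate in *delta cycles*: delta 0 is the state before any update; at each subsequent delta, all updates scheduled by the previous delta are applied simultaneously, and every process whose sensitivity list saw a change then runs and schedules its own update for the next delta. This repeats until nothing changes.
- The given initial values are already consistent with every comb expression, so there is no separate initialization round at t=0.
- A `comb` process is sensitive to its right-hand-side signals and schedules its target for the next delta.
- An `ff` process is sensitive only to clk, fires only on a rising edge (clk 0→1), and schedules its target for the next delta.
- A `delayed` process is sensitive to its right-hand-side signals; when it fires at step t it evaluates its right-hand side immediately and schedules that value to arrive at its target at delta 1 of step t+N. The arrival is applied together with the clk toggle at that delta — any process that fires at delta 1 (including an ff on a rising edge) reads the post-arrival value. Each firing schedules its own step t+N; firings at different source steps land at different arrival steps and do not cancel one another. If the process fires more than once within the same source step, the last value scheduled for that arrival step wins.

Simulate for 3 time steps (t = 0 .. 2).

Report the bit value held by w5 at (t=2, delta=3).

0

t0.Δ0 w0=0 w3=1 w2=0 w5=1 clk=0 w6=0 w4=0 w1=1
t0.Δ1 w0=0 w3=1 w2=0 w5=1 clk=1 w6=0 w4=0 w1=1
t0.Δ2 w0=0 w3=1 w2=0 w5=0 clk=1 w6=0 w4=0 w1=0
t0.Δ3 w0=1 w3=1 w2=0 w5=0 clk=1 w6=0 w4=0 w1=0
t1.Δ0 w0=1 w3=1 w2=0 w5=0 clk=1 w6=0 w4=0 w1=0
t1.Δ1 w0=1 w3=1 w2=0 w5=0 clk=0 w6=0 w4=0 w1=0
t2.Δ0 w0=1 w3=1 w2=0 w5=0 clk=0 w6=0 w4=0 w1=0
t2.Δ1 w0=1 w3=1 w2=0 w5=0 clk=1 w6=0 w4=0 w1=0
t2.Δ2 w0=1 w3=1 w2=0 w5=0 clk=1 w6=0 w4=0 w1=1
t2.Δ3 w0=0 w3=1 w2=0 w5=0 clk=1 w6=0 w4=0 w1=1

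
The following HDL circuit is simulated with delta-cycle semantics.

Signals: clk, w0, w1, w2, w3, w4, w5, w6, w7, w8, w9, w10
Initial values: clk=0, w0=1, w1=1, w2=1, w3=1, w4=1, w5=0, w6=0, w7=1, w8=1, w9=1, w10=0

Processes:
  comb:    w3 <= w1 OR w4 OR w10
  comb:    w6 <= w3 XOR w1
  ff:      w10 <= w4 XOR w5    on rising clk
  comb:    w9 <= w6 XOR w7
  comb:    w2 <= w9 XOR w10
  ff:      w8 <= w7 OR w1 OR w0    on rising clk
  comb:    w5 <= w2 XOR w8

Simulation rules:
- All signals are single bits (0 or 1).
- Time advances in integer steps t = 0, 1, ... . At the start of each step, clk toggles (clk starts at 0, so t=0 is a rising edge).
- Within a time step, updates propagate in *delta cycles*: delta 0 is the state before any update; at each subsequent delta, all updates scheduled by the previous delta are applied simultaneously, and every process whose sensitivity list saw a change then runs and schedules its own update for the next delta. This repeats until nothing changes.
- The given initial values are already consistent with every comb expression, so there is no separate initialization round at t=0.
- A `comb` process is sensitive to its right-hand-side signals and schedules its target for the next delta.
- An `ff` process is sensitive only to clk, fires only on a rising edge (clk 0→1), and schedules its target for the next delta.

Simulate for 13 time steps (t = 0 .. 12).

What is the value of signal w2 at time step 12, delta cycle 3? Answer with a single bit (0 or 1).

t=0 Δ0: w1=1 w10=0 w9=1 clk=0 w7=1 w4=1 w3=1 w5=0 w2=1 w0=1 w8=1 w6=0
  Δ1: clk:0→1
  Δ2: w10:0→1
  Δ3: w2:1→0
  Δ4: w5:0→1
  (4Δ to stable)
t=1 Δ0: w1=1 w10=1 w9=1 clk=1 w7=1 w4=1 w3=1 w5=1 w2=0 w0=1 w8=1 w6=0
  Δ1: clk:1→0
  (1Δ to stable)
t=2 Δ0: w1=1 w10=1 w9=1 clk=0 w7=1 w4=1 w3=1 w5=1 w2=0 w0=1 w8=1 w6=0
  Δ1: clk:0→1
  Δ2: w10:1→0
  Δ3: w2:0→1
  Δ4: w5:1→0
  (4Δ to stable)
t=3 Δ0: w1=1 w10=0 w9=1 clk=1 w7=1 w4=1 w3=1 w5=0 w2=1 w0=1 w8=1 w6=0
  Δ1: clk:1→0
  (1Δ to stable)
t=4 Δ0: w1=1 w10=0 w9=1 clk=0 w7=1 w4=1 w3=1 w5=0 w2=1 w0=1 w8=1 w6=0
  Δ1: clk:0→1
  Δ2: w10:0→1
  Δ3: w2:1→0
  Δ4: w5:0→1
  (4Δ to stable)
t=5 Δ0: w1=1 w10=1 w9=1 clk=1 w7=1 w4=1 w3=1 w5=1 w2=0 w0=1 w8=1 w6=0
  Δ1: clk:1→0
  (1Δ to stable)
t=6 Δ0: w1=1 w10=1 w9=1 clk=0 w7=1 w4=1 w3=1 w5=1 w2=0 w0=1 w8=1 w6=0
  Δ1: clk:0→1
  Δ2: w10:1→0
  Δ3: w2:0→1
  Δ4: w5:1→0
  (4Δ to stable)
t=7 Δ0: w1=1 w10=0 w9=1 clk=1 w7=1 w4=1 w3=1 w5=0 w2=1 w0=1 w8=1 w6=0
  Δ1: clk:1→0
  (1Δ to stable)
t=8 Δ0: w1=1 w10=0 w9=1 clk=0 w7=1 w4=1 w3=1 w5=0 w2=1 w0=1 w8=1 w6=0
  Δ1: clk:0→1
  Δ2: w10:0→1
  Δ3: w2:1→0
  Δ4: w5:0→1
  (4Δ to stable)
t=9 Δ0: w1=1 w10=1 w9=1 clk=1 w7=1 w4=1 w3=1 w5=1 w2=0 w0=1 w8=1 w6=0
  Δ1: clk:1→0
  (1Δ to stable)
t=10 Δ0: w1=1 w10=1 w9=1 clk=0 w7=1 w4=1 w3=1 w5=1 w2=0 w0=1 w8=1 w6=0
  Δ1: clk:0→1
  Δ2: w10:1→0
  Δ3: w2:0→1
  Δ4: w5:1→0
  (4Δ to stable)
t=11 Δ0: w1=1 w10=0 w9=1 clk=1 w7=1 w4=1 w3=1 w5=0 w2=1 w0=1 w8=1 w6=0
  Δ1: clk:1→0
  (1Δ to stable)
t=12 Δ0: w1=1 w10=0 w9=1 clk=0 w7=1 w4=1 w3=1 w5=0 w2=1 w0=1 w8=1 w6=0
  Δ1: clk:0→1
  Δ2: w10:0→1
  Δ3: w2:1→0
  Δ4: w5:0→1
  (4Δ to stable)

0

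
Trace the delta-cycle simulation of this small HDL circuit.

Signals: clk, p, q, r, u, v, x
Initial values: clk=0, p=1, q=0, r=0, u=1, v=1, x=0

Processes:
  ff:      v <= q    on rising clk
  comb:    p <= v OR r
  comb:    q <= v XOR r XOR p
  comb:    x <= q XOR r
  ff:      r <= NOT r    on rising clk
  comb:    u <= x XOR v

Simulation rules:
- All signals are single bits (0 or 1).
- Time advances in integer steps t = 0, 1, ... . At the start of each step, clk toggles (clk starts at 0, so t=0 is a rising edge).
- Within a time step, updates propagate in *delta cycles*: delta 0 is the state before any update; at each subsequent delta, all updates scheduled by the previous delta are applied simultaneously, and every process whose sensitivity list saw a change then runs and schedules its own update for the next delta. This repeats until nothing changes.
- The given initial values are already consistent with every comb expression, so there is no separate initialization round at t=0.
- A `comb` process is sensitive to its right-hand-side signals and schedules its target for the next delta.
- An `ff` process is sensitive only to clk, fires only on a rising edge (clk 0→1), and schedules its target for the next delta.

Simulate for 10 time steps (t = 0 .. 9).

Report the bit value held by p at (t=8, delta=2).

t=0 Δ0: p=1 q=0 v=1 u=1 r=0 x=0 clk=0
  Δ1: clk:0→1
  Δ2: v:1→0, r:0→1
  Δ3: u:1→0, x:0→1
  Δ4: u:0→1
  (4Δ to stable)
t=1 Δ0: p=1 q=0 v=0 u=1 r=1 x=1 clk=1
  Δ1: clk:1→0
  (1Δ to stable)
t=2 Δ0: p=1 q=0 v=0 u=1 r=1 x=1 clk=0
  Δ1: clk:0→1
  Δ2: r:1→0
  Δ3: p:1→0, q:0→1, x:1→0
  Δ4: q:1→0, u:1→0, x:0→1
  Δ5: u:0→1, x:1→0
  Δ6: u:1→0
  (6Δ to stable)
t=3 Δ0: p=0 q=0 v=0 u=0 r=0 x=0 clk=1
  Δ1: clk:1→0
  (1Δ to stable)
t=4 Δ0: p=0 q=0 v=0 u=0 r=0 x=0 clk=0
  Δ1: clk:0→1
  Δ2: r:0→1
  Δ3: p:0→1, q:0→1, x:0→1
  Δ4: q:1→0, u:0→1, x:1→0
  Δ5: u:1→0, x:0→1
  Δ6: u:0→1
  (6Δ to stable)
t=5 Δ0: p=1 q=0 v=0 u=1 r=1 x=1 clk=1
  Δ1: clk:1→0
  (1Δ to stable)
t=6 Δ0: p=1 q=0 v=0 u=1 r=1 x=1 clk=0
  Δ1: clk:0→1
  Δ2: r:1→0
  Δ3: p:1→0, q:0→1, x:1→0
  Δ4: q:1→0, u:1→0, x:0→1
  Δ5: u:0→1, x:1→0
  Δ6: u:1→0
  (6Δ to stable)
t=7 Δ0: p=0 q=0 v=0 u=0 r=0 x=0 clk=1
  Δ1: clk:1→0
  (1Δ to stable)
t=8 Δ0: p=0 q=0 v=0 u=0 r=0 x=0 clk=0
  Δ1: clk:0→1
  Δ2: r:0→1
  Δ3: p:0→1, q:0→1, x:0→1
  Δ4: q:1→0, u:0→1, x:1→0
  Δ5: u:1→0, x:0→1
  Δ6: u:0→1
  (6Δ to stable)
t=9 Δ0: p=1 q=0 v=0 u=1 r=1 x=1 clk=1
  Δ1: clk:1→0
  (1Δ to stable)

0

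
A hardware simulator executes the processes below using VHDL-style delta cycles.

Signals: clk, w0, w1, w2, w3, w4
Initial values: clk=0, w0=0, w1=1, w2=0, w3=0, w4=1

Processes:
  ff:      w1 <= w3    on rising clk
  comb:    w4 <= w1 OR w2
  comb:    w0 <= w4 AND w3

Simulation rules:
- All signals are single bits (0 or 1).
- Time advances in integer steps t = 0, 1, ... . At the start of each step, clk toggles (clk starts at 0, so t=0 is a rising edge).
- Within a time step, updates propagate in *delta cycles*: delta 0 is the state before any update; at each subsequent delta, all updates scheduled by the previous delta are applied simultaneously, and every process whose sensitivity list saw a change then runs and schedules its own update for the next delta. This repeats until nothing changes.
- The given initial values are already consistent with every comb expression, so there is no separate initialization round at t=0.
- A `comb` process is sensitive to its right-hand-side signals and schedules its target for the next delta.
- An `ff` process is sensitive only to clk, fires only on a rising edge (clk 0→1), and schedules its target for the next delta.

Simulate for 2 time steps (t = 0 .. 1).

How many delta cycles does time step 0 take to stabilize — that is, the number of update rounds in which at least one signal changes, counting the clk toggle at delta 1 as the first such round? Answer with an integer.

3

[bits: w4,clk,w0,w3,w1,w2]
t=0: Δ0=100010 Δ1=110010 Δ2=110000 Δ3=010000 | 3Δ
t=1: Δ0=010000 Δ1=000000 | 1Δ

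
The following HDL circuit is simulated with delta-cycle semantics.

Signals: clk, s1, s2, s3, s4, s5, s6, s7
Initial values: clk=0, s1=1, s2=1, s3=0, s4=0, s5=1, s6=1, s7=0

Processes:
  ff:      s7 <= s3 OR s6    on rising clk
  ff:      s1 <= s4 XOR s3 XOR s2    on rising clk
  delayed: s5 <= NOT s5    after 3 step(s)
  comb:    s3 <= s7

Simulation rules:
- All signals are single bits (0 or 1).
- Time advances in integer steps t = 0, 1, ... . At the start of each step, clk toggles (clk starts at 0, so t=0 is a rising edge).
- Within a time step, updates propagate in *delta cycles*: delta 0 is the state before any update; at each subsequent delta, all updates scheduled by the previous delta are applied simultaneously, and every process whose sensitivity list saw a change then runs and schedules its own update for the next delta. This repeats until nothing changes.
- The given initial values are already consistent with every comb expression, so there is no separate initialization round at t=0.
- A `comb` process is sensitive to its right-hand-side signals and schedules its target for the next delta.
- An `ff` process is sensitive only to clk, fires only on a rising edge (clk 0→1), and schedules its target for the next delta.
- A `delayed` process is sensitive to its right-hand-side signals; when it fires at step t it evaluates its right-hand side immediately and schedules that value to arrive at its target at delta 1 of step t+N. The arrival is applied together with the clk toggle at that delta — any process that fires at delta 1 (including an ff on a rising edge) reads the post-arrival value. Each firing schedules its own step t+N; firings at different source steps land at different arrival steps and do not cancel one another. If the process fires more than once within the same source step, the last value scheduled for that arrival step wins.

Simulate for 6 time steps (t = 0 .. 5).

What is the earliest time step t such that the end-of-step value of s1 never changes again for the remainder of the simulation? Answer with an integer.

2

[bits: clk,s7,s4,s1,s3,s5,s6,s2]
t=0: Δ0=00010111 Δ1=10010111 Δ2=11010111 Δ3=11011111 | 3Δ
t=1: Δ0=11011111 Δ1=01011111 | 1Δ
t=2: Δ0=01011111 Δ1=11011111 Δ2=11001111 | 2Δ
t=3: Δ0=11001111 Δ1=01001111 | 1Δ
t=4: Δ0=01001111 Δ1=11001111 | 1Δ
t=5: Δ0=11001111 Δ1=01001111 | 1Δ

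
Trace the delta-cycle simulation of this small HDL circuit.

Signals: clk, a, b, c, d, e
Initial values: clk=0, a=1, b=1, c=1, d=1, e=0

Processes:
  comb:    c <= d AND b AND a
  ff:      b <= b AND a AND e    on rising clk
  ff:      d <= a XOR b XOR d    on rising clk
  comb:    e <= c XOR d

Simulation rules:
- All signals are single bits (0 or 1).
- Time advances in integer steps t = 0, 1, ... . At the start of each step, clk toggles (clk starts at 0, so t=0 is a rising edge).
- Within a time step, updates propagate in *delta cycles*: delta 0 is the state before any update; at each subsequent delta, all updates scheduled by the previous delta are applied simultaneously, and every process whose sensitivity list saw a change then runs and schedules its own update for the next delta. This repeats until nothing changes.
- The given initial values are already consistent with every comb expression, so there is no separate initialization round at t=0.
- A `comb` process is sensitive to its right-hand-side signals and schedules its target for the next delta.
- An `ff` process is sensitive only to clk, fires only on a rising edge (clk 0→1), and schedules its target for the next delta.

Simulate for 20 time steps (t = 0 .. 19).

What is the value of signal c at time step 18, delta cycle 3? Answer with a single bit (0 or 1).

t0.Δ0 e=0 clk=0 d=1 b=1 c=1 a=1
t0.Δ1 e=0 clk=1 d=1 b=1 c=1 a=1
t0.Δ2 e=0 clk=1 d=1 b=0 c=1 a=1
t0.Δ3 e=0 clk=1 d=1 b=0 c=0 a=1
t0.Δ4 e=1 clk=1 d=1 b=0 c=0 a=1
t1.Δ0 e=1 clk=1 d=1 b=0 c=0 a=1
t1.Δ1 e=1 clk=0 d=1 b=0 c=0 a=1
t2.Δ0 e=1 clk=0 d=1 b=0 c=0 a=1
t2.Δ1 e=1 clk=1 d=1 b=0 c=0 a=1
t2.Δ2 e=1 clk=1 d=0 b=0 c=0 a=1
t2.Δ3 e=0 clk=1 d=0 b=0 c=0 a=1
t3.Δ0 e=0 clk=1 d=0 b=0 c=0 a=1
t3.Δ1 e=0 clk=0 d=0 b=0 c=0 a=1
t4.Δ0 e=0 clk=0 d=0 b=0 c=0 a=1
t4.Δ1 e=0 clk=1 d=0 b=0 c=0 a=1
t4.Δ2 e=0 clk=1 d=1 b=0 c=0 a=1
t4.Δ3 e=1 clk=1 d=1 b=0 c=0 a=1
t5.Δ0 e=1 clk=1 d=1 b=0 c=0 a=1
t5.Δ1 e=1 clk=0 d=1 b=0 c=0 a=1
t6.Δ0 e=1 clk=0 d=1 b=0 c=0 a=1
t6.Δ1 e=1 clk=1 d=1 b=0 c=0 a=1
t6.Δ2 e=1 clk=1 d=0 b=0 c=0 a=1
t6.Δ3 e=0 clk=1 d=0 b=0 c=0 a=1
t7.Δ0 e=0 clk=1 d=0 b=0 c=0 a=1
t7.Δ1 e=0 clk=0 d=0 b=0 c=0 a=1
t8.Δ0 e=0 clk=0 d=0 b=0 c=0 a=1
t8.Δ1 e=0 clk=1 d=0 b=0 c=0 a=1
t8.Δ2 e=0 clk=1 d=1 b=0 c=0 a=1
t8.Δ3 e=1 clk=1 d=1 b=0 c=0 a=1
t9.Δ0 e=1 clk=1 d=1 b=0 c=0 a=1
t9.Δ1 e=1 clk=0 d=1 b=0 c=0 a=1
t10.Δ0 e=1 clk=0 d=1 b=0 c=0 a=1
t10.Δ1 e=1 clk=1 d=1 b=0 c=0 a=1
t10.Δ2 e=1 clk=1 d=0 b=0 c=0 a=1
t10.Δ3 e=0 clk=1 d=0 b=0 c=0 a=1
t11.Δ0 e=0 clk=1 d=0 b=0 c=0 a=1
t11.Δ1 e=0 clk=0 d=0 b=0 c=0 a=1
t12.Δ0 e=0 clk=0 d=0 b=0 c=0 a=1
t12.Δ1 e=0 clk=1 d=0 b=0 c=0 a=1
t12.Δ2 e=0 clk=1 d=1 b=0 c=0 a=1
t12.Δ3 e=1 clk=1 d=1 b=0 c=0 a=1
t13.Δ0 e=1 clk=1 d=1 b=0 c=0 a=1
t13.Δ1 e=1 clk=0 d=1 b=0 c=0 a=1
t14.Δ0 e=1 clk=0 d=1 b=0 c=0 a=1
t14.Δ1 e=1 clk=1 d=1 b=0 c=0 a=1
t14.Δ2 e=1 clk=1 d=0 b=0 c=0 a=1
t14.Δ3 e=0 clk=1 d=0 b=0 c=0 a=1
t15.Δ0 e=0 clk=1 d=0 b=0 c=0 a=1
t15.Δ1 e=0 clk=0 d=0 b=0 c=0 a=1
t16.Δ0 e=0 clk=0 d=0 b=0 c=0 a=1
t16.Δ1 e=0 clk=1 d=0 b=0 c=0 a=1
t16.Δ2 e=0 clk=1 d=1 b=0 c=0 a=1
t16.Δ3 e=1 clk=1 d=1 b=0 c=0 a=1
t17.Δ0 e=1 clk=1 d=1 b=0 c=0 a=1
t17.Δ1 e=1 clk=0 d=1 b=0 c=0 a=1
t18.Δ0 e=1 clk=0 d=1 b=0 c=0 a=1
t18.Δ1 e=1 clk=1 d=1 b=0 c=0 a=1
t18.Δ2 e=1 clk=1 d=0 b=0 c=0 a=1
t18.Δ3 e=0 clk=1 d=0 b=0 c=0 a=1
t19.Δ0 e=0 clk=1 d=0 b=0 c=0 a=1
t19.Δ1 e=0 clk=0 d=0 b=0 c=0 a=1

0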